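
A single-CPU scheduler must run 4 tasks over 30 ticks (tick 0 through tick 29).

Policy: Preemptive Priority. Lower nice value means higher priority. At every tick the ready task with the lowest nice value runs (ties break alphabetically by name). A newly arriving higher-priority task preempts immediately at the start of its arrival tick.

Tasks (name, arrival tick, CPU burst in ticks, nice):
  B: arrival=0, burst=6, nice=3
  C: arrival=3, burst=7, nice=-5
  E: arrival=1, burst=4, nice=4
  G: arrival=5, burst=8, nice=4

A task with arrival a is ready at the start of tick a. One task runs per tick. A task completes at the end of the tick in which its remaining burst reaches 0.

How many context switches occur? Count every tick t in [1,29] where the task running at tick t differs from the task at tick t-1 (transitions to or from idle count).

context switches = 5

t=0: ready={B} → run B
t=1: ready={B,E} → run B
t=2: ready={B,E} → run B
t=3: ready={B,C,E} → run C
t=4: ready={B,C,E} → run C
t=5: ready={B,C,E,G} → run C
t=6: ready={B,C,E,G} → run C
t=7: ready={B,C,E,G} → run C
t=8: ready={B,C,E,G} → run C
t=9: ready={B,C,E,G} → run C
t=10: ready={B,E,G} → run B
t=11: ready={B,E,G} → run B
t=12: ready={B,E,G} → run B
t=13: ready={E,G} → run E
t=14: ready={E,G} → run E
t=15: ready={E,G} → run E
t=16: ready={E,G} → run E
t=17: ready={G} → run G
t=18: ready={G} → run G
t=19: ready={G} → run G
t=20: ready={G} → run G
t=21: ready={G} → run G
t=22: ready={G} → run G
t=23: ready={G} → run G
t=24: ready={G} → run G
t=25: (idle)
t=26: (idle)
t=27: (idle)
t=28: (idle)
t=29: (idle)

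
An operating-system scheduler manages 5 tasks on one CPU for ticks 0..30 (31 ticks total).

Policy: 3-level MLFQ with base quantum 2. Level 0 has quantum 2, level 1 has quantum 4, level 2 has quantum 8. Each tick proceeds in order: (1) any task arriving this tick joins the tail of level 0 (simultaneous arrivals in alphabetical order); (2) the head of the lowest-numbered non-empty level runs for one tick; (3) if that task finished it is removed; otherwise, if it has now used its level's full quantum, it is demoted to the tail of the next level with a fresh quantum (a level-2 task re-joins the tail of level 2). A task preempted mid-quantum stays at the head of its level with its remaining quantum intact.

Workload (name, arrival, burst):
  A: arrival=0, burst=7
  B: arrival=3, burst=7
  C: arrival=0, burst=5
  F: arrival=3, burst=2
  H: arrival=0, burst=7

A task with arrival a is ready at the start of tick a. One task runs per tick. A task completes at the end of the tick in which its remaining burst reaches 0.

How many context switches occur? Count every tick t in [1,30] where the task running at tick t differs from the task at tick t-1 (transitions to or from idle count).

t=0: L0/L1/L2 = ACH/-/- → run A
t=1: L0/L1/L2 = ACH/-/- → run A
t=2: L0/L1/L2 = CH/A/- → run C
t=3: L0/L1/L2 = CHBF/A/- → run C
t=4: L0/L1/L2 = HBF/AC/- → run H
t=5: L0/L1/L2 = HBF/AC/- → run H
t=6: L0/L1/L2 = BF/ACH/- → run B
t=7: L0/L1/L2 = BF/ACH/- → run B
t=8: L0/L1/L2 = F/ACHB/- → run F
t=9: L0/L1/L2 = F/ACHB/- → run F
t=10: L0/L1/L2 = -/ACHB/- → run A
t=11: L0/L1/L2 = -/ACHB/- → run A
t=12: L0/L1/L2 = -/ACHB/- → run A
t=13: L0/L1/L2 = -/ACHB/- → run A
t=14: L0/L1/L2 = -/CHB/A → run C
t=15: L0/L1/L2 = -/CHB/A → run C
t=16: L0/L1/L2 = -/CHB/A → run C
t=17: L0/L1/L2 = -/HB/A → run H
t=18: L0/L1/L2 = -/HB/A → run H
t=19: L0/L1/L2 = -/HB/A → run H
t=20: L0/L1/L2 = -/HB/A → run H
t=21: L0/L1/L2 = -/B/AH → run B
t=22: L0/L1/L2 = -/B/AH → run B
t=23: L0/L1/L2 = -/B/AH → run B
t=24: L0/L1/L2 = -/B/AH → run B
t=25: L0/L1/L2 = -/-/AHB → run A
t=26: L0/L1/L2 = -/-/HB → run H
t=27: L0/L1/L2 = -/-/B → run B
t=28: (idle)
t=29: (idle)
t=30: (idle)

context switches = 12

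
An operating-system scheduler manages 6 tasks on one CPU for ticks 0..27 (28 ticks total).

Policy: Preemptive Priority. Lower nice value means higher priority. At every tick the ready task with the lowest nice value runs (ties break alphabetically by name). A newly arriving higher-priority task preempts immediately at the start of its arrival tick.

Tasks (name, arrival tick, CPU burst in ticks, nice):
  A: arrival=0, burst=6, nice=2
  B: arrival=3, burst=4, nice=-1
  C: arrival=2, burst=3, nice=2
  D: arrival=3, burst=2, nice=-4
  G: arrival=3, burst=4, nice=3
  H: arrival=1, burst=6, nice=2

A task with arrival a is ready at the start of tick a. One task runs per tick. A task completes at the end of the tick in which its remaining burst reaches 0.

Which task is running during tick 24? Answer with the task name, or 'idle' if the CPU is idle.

t=0: ready={A} → run A
t=1: ready={A,H} → run A
t=2: ready={A,C,H} → run A
t=3: ready={A,B,C,D,G,H} → run D
t=4: ready={A,B,C,D,G,H} → run D
t=5: ready={A,B,C,G,H} → run B
t=6: ready={A,B,C,G,H} → run B
t=7: ready={A,B,C,G,H} → run B
t=8: ready={A,B,C,G,H} → run B
t=9: ready={A,C,G,H} → run A
t=10: ready={A,C,G,H} → run A
t=11: ready={A,C,G,H} → run A
t=12: ready={C,G,H} → run C
t=13: ready={C,G,H} → run C
t=14: ready={C,G,H} → run C
t=15: ready={G,H} → run H
t=16: ready={G,H} → run H
t=17: ready={G,H} → run H
t=18: ready={G,H} → run H
t=19: ready={G,H} → run H
t=20: ready={G,H} → run H
t=21: ready={G} → run G
t=22: ready={G} → run G
t=23: ready={G} → run G
t=24: ready={G} → run G
t=25: (idle)
t=26: (idle)
t=27: (idle)

running at tick 24 = G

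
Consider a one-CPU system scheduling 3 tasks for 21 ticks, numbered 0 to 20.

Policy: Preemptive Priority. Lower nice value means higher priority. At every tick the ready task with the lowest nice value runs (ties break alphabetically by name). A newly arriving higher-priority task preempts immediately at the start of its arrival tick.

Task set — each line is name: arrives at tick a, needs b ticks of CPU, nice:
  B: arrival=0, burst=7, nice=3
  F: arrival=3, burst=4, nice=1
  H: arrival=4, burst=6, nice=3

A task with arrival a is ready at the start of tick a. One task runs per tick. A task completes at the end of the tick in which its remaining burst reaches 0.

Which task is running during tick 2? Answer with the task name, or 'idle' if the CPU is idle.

t=0: ready={B} → run B
t=1: ready={B} → run B
t=2: ready={B} → run B
t=3: ready={B,F} → run F
t=4: ready={B,F,H} → run F
t=5: ready={B,F,H} → run F
t=6: ready={B,F,H} → run F
t=7: ready={B,H} → run B
t=8: ready={B,H} → run B
t=9: ready={B,H} → run B
t=10: ready={B,H} → run B
t=11: ready={H} → run H
t=12: ready={H} → run H
t=13: ready={H} → run H
t=14: ready={H} → run H
t=15: ready={H} → run H
t=16: ready={H} → run H
t=17: (idle)
t=18: (idle)
t=19: (idle)
t=20: (idle)

running at tick 2 = B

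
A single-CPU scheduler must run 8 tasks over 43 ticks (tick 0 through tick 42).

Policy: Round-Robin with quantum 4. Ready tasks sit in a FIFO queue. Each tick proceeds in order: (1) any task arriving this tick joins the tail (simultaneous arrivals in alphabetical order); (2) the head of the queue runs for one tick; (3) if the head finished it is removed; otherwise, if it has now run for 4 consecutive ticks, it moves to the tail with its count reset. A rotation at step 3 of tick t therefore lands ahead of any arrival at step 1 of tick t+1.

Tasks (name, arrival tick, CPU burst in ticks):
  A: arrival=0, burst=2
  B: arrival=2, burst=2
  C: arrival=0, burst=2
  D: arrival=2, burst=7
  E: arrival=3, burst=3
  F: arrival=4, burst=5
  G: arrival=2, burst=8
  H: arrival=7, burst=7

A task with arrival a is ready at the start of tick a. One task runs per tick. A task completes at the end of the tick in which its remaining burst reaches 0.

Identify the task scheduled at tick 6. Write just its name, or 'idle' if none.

running at tick 6 = D

t=0: queue=[A,C] q_used=0 → run A
t=1: queue=[A,C] q_used=1 → run A
t=2: queue=[C,B,D,G] q_used=0 → run C
t=3: queue=[C,B,D,G,E] q_used=1 → run C
t=4: queue=[B,D,G,E,F] q_used=0 → run B
t=5: queue=[B,D,G,E,F] q_used=1 → run B
t=6: queue=[D,G,E,F] q_used=0 → run D
t=7: queue=[D,G,E,F,H] q_used=1 → run D
t=8: queue=[D,G,E,F,H] q_used=2 → run D
t=9: queue=[D,G,E,F,H] q_used=3 → run D
t=10: queue=[G,E,F,H,D] q_used=0 → run G
t=11: queue=[G,E,F,H,D] q_used=1 → run G
t=12: queue=[G,E,F,H,D] q_used=2 → run G
t=13: queue=[G,E,F,H,D] q_used=3 → run G
t=14: queue=[E,F,H,D,G] q_used=0 → run E
t=15: queue=[E,F,H,D,G] q_used=1 → run E
t=16: queue=[E,F,H,D,G] q_used=2 → run E
t=17: queue=[F,H,D,G] q_used=0 → run F
t=18: queue=[F,H,D,G] q_used=1 → run F
t=19: queue=[F,H,D,G] q_used=2 → run F
t=20: queue=[F,H,D,G] q_used=3 → run F
t=21: queue=[H,D,G,F] q_used=0 → run H
t=22: queue=[H,D,G,F] q_used=1 → run H
t=23: queue=[H,D,G,F] q_used=2 → run H
t=24: queue=[H,D,G,F] q_used=3 → run H
t=25: queue=[D,G,F,H] q_used=0 → run D
t=26: queue=[D,G,F,H] q_used=1 → run D
t=27: queue=[D,G,F,H] q_used=2 → run D
t=28: queue=[G,F,H] q_used=0 → run G
t=29: queue=[G,F,H] q_used=1 → run G
t=30: queue=[G,F,H] q_used=2 → run G
t=31: queue=[G,F,H] q_used=3 → run G
t=32: queue=[F,H] q_used=0 → run F
t=33: queue=[H] q_used=0 → run H
t=34: queue=[H] q_used=1 → run H
t=35: queue=[H] q_used=2 → run H
t=36: (idle)
t=37: (idle)
t=38: (idle)
t=39: (idle)
t=40: (idle)
t=41: (idle)
t=42: (idle)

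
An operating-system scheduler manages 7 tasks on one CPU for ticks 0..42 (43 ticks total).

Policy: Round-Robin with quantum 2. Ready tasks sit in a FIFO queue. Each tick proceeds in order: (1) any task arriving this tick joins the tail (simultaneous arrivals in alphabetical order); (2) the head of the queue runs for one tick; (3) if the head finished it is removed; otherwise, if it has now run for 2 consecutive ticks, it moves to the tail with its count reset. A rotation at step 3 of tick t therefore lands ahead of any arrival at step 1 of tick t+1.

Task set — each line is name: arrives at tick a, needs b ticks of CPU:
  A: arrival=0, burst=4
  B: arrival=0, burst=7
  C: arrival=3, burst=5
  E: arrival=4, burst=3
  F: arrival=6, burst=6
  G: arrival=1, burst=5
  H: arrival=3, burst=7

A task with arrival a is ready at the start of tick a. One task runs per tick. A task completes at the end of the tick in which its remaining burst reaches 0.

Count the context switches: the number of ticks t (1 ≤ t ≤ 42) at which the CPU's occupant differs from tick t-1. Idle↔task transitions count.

t=0: queue=[A,B] q_used=0 → run A
t=1: queue=[A,B,G] q_used=1 → run A
t=2: queue=[B,G,A] q_used=0 → run B
t=3: queue=[B,G,A,C,H] q_used=1 → run B
t=4: queue=[G,A,C,H,B,E] q_used=0 → run G
t=5: queue=[G,A,C,H,B,E] q_used=1 → run G
t=6: queue=[A,C,H,B,E,G,F] q_used=0 → run A
t=7: queue=[A,C,H,B,E,G,F] q_used=1 → run A
t=8: queue=[C,H,B,E,G,F] q_used=0 → run C
t=9: queue=[C,H,B,E,G,F] q_used=1 → run C
t=10: queue=[H,B,E,G,F,C] q_used=0 → run H
t=11: queue=[H,B,E,G,F,C] q_used=1 → run H
t=12: queue=[B,E,G,F,C,H] q_used=0 → run B
t=13: queue=[B,E,G,F,C,H] q_used=1 → run B
t=14: queue=[E,G,F,C,H,B] q_used=0 → run E
t=15: queue=[E,G,F,C,H,B] q_used=1 → run E
t=16: queue=[G,F,C,H,B,E] q_used=0 → run G
t=17: queue=[G,F,C,H,B,E] q_used=1 → run G
t=18: queue=[F,C,H,B,E,G] q_used=0 → run F
t=19: queue=[F,C,H,B,E,G] q_used=1 → run F
t=20: queue=[C,H,B,E,G,F] q_used=0 → run C
t=21: queue=[C,H,B,E,G,F] q_used=1 → run C
t=22: queue=[H,B,E,G,F,C] q_used=0 → run H
t=23: queue=[H,B,E,G,F,C] q_used=1 → run H
t=24: queue=[B,E,G,F,C,H] q_used=0 → run B
t=25: queue=[B,E,G,F,C,H] q_used=1 → run B
t=26: queue=[E,G,F,C,H,B] q_used=0 → run E
t=27: queue=[G,F,C,H,B] q_used=0 → run G
t=28: queue=[F,C,H,B] q_used=0 → run F
t=29: queue=[F,C,H,B] q_used=1 → run F
t=30: queue=[C,H,B,F] q_used=0 → run C
t=31: queue=[H,B,F] q_used=0 → run H
t=32: queue=[H,B,F] q_used=1 → run H
t=33: queue=[B,F,H] q_used=0 → run B
t=34: queue=[F,H] q_used=0 → run F
t=35: queue=[F,H] q_used=1 → run F
t=36: queue=[H] q_used=0 → run H
t=37: (idle)
t=38: (idle)
t=39: (idle)
t=40: (idle)
t=41: (idle)
t=42: (idle)

context switches = 21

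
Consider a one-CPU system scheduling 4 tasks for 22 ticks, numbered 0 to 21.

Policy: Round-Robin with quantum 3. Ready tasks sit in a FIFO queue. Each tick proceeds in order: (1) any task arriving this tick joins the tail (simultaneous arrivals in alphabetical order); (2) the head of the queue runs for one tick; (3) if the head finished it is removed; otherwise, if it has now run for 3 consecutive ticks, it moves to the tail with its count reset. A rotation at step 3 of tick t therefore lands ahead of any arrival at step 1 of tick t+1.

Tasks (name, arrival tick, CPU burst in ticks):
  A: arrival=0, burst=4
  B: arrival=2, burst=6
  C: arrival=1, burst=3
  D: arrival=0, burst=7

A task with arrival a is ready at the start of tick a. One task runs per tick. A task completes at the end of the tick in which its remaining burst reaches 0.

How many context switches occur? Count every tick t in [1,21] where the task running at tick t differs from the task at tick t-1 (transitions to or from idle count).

context switches = 8

t=0: queue=[A,D] q_used=0 → run A
t=1: queue=[A,D,C] q_used=1 → run A
t=2: queue=[A,D,C,B] q_used=2 → run A
t=3: queue=[D,C,B,A] q_used=0 → run D
t=4: queue=[D,C,B,A] q_used=1 → run D
t=5: queue=[D,C,B,A] q_used=2 → run D
t=6: queue=[C,B,A,D] q_used=0 → run C
t=7: queue=[C,B,A,D] q_used=1 → run C
t=8: queue=[C,B,A,D] q_used=2 → run C
t=9: queue=[B,A,D] q_used=0 → run B
t=10: queue=[B,A,D] q_used=1 → run B
t=11: queue=[B,A,D] q_used=2 → run B
t=12: queue=[A,D,B] q_used=0 → run A
t=13: queue=[D,B] q_used=0 → run D
t=14: queue=[D,B] q_used=1 → run D
t=15: queue=[D,B] q_used=2 → run D
t=16: queue=[B,D] q_used=0 → run B
t=17: queue=[B,D] q_used=1 → run B
t=18: queue=[B,D] q_used=2 → run B
t=19: queue=[D] q_used=0 → run D
t=20: (idle)
t=21: (idle)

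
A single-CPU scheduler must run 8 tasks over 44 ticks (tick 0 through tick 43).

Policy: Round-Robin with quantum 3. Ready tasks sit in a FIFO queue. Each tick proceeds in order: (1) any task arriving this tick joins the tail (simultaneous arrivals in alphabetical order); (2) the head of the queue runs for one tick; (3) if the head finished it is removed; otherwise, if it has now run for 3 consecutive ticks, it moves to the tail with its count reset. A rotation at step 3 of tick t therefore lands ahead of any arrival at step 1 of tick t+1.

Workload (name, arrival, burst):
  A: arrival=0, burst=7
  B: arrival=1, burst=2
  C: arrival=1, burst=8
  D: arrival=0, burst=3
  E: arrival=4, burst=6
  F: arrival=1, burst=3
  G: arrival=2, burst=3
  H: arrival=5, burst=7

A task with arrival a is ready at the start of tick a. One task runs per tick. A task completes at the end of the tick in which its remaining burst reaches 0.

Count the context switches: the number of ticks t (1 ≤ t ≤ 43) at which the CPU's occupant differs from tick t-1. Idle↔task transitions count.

context switches = 15

t=0: queue=[A,D] q_used=0 → run A
t=1: queue=[A,D,B,C,F] q_used=1 → run A
t=2: queue=[A,D,B,C,F,G] q_used=2 → run A
t=3: queue=[D,B,C,F,G,A] q_used=0 → run D
t=4: queue=[D,B,C,F,G,A,E] q_used=1 → run D
t=5: queue=[D,B,C,F,G,A,E,H] q_used=2 → run D
t=6: queue=[B,C,F,G,A,E,H] q_used=0 → run B
t=7: queue=[B,C,F,G,A,E,H] q_used=1 → run B
t=8: queue=[C,F,G,A,E,H] q_used=0 → run C
t=9: queue=[C,F,G,A,E,H] q_used=1 → run C
t=10: queue=[C,F,G,A,E,H] q_used=2 → run C
t=11: queue=[F,G,A,E,H,C] q_used=0 → run F
t=12: queue=[F,G,A,E,H,C] q_used=1 → run F
t=13: queue=[F,G,A,E,H,C] q_used=2 → run F
t=14: queue=[G,A,E,H,C] q_used=0 → run G
t=15: queue=[G,A,E,H,C] q_used=1 → run G
t=16: queue=[G,A,E,H,C] q_used=2 → run G
t=17: queue=[A,E,H,C] q_used=0 → run A
t=18: queue=[A,E,H,C] q_used=1 → run A
t=19: queue=[A,E,H,C] q_used=2 → run A
t=20: queue=[E,H,C,A] q_used=0 → run E
t=21: queue=[E,H,C,A] q_used=1 → run E
t=22: queue=[E,H,C,A] q_used=2 → run E
t=23: queue=[H,C,A,E] q_used=0 → run H
t=24: queue=[H,C,A,E] q_used=1 → run H
t=25: queue=[H,C,A,E] q_used=2 → run H
t=26: queue=[C,A,E,H] q_used=0 → run C
t=27: queue=[C,A,E,H] q_used=1 → run C
t=28: queue=[C,A,E,H] q_used=2 → run C
t=29: queue=[A,E,H,C] q_used=0 → run A
t=30: queue=[E,H,C] q_used=0 → run E
t=31: queue=[E,H,C] q_used=1 → run E
t=32: queue=[E,H,C] q_used=2 → run E
t=33: queue=[H,C] q_used=0 → run H
t=34: queue=[H,C] q_used=1 → run H
t=35: queue=[H,C] q_used=2 → run H
t=36: queue=[C,H] q_used=0 → run C
t=37: queue=[C,H] q_used=1 → run C
t=38: queue=[H] q_used=0 → run H
t=39: (idle)
t=40: (idle)
t=41: (idle)
t=42: (idle)
t=43: (idle)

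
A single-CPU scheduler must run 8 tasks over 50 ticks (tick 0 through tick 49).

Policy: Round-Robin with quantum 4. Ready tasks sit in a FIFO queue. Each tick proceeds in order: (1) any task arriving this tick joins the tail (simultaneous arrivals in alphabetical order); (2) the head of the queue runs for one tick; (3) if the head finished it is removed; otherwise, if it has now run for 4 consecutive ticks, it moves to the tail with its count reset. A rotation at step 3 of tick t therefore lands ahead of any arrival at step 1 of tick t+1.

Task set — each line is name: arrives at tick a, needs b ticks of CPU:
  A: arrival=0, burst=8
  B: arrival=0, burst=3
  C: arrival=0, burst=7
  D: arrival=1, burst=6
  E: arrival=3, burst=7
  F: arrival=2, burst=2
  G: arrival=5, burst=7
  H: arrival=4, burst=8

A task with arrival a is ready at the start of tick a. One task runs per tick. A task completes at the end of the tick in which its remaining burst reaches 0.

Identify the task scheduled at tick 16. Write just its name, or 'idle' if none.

running at tick 16 = F

t=0: queue=[A,B,C] q_used=0 → run A
t=1: queue=[A,B,C,D] q_used=1 → run A
t=2: queue=[A,B,C,D,F] q_used=2 → run A
t=3: queue=[A,B,C,D,F,E] q_used=3 → run A
t=4: queue=[B,C,D,F,E,A,H] q_used=0 → run B
t=5: queue=[B,C,D,F,E,A,H,G] q_used=1 → run B
t=6: queue=[B,C,D,F,E,A,H,G] q_used=2 → run B
t=7: queue=[C,D,F,E,A,H,G] q_used=0 → run C
t=8: queue=[C,D,F,E,A,H,G] q_used=1 → run C
t=9: queue=[C,D,F,E,A,H,G] q_used=2 → run C
t=10: queue=[C,D,F,E,A,H,G] q_used=3 → run C
t=11: queue=[D,F,E,A,H,G,C] q_used=0 → run D
t=12: queue=[D,F,E,A,H,G,C] q_used=1 → run D
t=13: queue=[D,F,E,A,H,G,C] q_used=2 → run D
t=14: queue=[D,F,E,A,H,G,C] q_used=3 → run D
t=15: queue=[F,E,A,H,G,C,D] q_used=0 → run F
t=16: queue=[F,E,A,H,G,C,D] q_used=1 → run F
t=17: queue=[E,A,H,G,C,D] q_used=0 → run E
t=18: queue=[E,A,H,G,C,D] q_used=1 → run E
t=19: queue=[E,A,H,G,C,D] q_used=2 → run E
t=20: queue=[E,A,H,G,C,D] q_used=3 → run E
t=21: queue=[A,H,G,C,D,E] q_used=0 → run A
t=22: queue=[A,H,G,C,D,E] q_used=1 → run A
t=23: queue=[A,H,G,C,D,E] q_used=2 → run A
t=24: queue=[A,H,G,C,D,E] q_used=3 → run A
t=25: queue=[H,G,C,D,E] q_used=0 → run H
t=26: queue=[H,G,C,D,E] q_used=1 → run H
t=27: queue=[H,G,C,D,E] q_used=2 → run H
t=28: queue=[H,G,C,D,E] q_used=3 → run H
t=29: queue=[G,C,D,E,H] q_used=0 → run G
t=30: queue=[G,C,D,E,H] q_used=1 → run G
t=31: queue=[G,C,D,E,H] q_used=2 → run G
t=32: queue=[G,C,D,E,H] q_used=3 → run G
t=33: queue=[C,D,E,H,G] q_used=0 → run C
t=34: queue=[C,D,E,H,G] q_used=1 → run C
t=35: queue=[C,D,E,H,G] q_used=2 → run C
t=36: queue=[D,E,H,G] q_used=0 → run D
t=37: queue=[D,E,H,G] q_used=1 → run D
t=38: queue=[E,H,G] q_used=0 → run E
t=39: queue=[E,H,G] q_used=1 → run E
t=40: queue=[E,H,G] q_used=2 → run E
t=41: queue=[H,G] q_used=0 → run H
t=42: queue=[H,G] q_used=1 → run H
t=43: queue=[H,G] q_used=2 → run H
t=44: queue=[H,G] q_used=3 → run H
t=45: queue=[G] q_used=0 → run G
t=46: queue=[G] q_used=1 → run G
t=47: queue=[G] q_used=2 → run G
t=48: (idle)
t=49: (idle)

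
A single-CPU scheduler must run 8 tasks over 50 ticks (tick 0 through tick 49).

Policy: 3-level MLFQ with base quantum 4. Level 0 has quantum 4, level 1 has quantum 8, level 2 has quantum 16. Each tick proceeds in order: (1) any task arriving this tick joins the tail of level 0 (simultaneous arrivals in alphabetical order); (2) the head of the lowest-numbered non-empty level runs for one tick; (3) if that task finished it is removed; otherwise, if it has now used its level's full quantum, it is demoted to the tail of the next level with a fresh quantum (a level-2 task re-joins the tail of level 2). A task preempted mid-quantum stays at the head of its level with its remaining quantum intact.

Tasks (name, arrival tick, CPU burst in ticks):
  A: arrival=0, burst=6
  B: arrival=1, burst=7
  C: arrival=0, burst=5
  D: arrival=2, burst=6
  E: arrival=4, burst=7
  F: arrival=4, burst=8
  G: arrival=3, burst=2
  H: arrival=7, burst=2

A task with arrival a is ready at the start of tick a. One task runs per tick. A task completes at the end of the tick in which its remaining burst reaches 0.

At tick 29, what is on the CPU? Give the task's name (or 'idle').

t=0: L0/L1/L2 = AC/-/- → run A
t=1: L0/L1/L2 = ACB/-/- → run A
t=2: L0/L1/L2 = ACBD/-/- → run A
t=3: L0/L1/L2 = ACBDG/-/- → run A
t=4: L0/L1/L2 = CBDGEF/A/- → run C
t=5: L0/L1/L2 = CBDGEF/A/- → run C
t=6: L0/L1/L2 = CBDGEF/A/- → run C
t=7: L0/L1/L2 = CBDGEFH/A/- → run C
t=8: L0/L1/L2 = BDGEFH/AC/- → run B
t=9: L0/L1/L2 = BDGEFH/AC/- → run B
t=10: L0/L1/L2 = BDGEFH/AC/- → run B
t=11: L0/L1/L2 = BDGEFH/AC/- → run B
t=12: L0/L1/L2 = DGEFH/ACB/- → run D
t=13: L0/L1/L2 = DGEFH/ACB/- → run D
t=14: L0/L1/L2 = DGEFH/ACB/- → run D
t=15: L0/L1/L2 = DGEFH/ACB/- → run D
t=16: L0/L1/L2 = GEFH/ACBD/- → run G
t=17: L0/L1/L2 = GEFH/ACBD/- → run G
t=18: L0/L1/L2 = EFH/ACBD/- → run E
t=19: L0/L1/L2 = EFH/ACBD/- → run E
t=20: L0/L1/L2 = EFH/ACBD/- → run E
t=21: L0/L1/L2 = EFH/ACBD/- → run E
t=22: L0/L1/L2 = FH/ACBDE/- → run F
t=23: L0/L1/L2 = FH/ACBDE/- → run F
t=24: L0/L1/L2 = FH/ACBDE/- → run F
t=25: L0/L1/L2 = FH/ACBDE/- → run F
t=26: L0/L1/L2 = H/ACBDEF/- → run H
t=27: L0/L1/L2 = H/ACBDEF/- → run H
t=28: L0/L1/L2 = -/ACBDEF/- → run A
t=29: L0/L1/L2 = -/ACBDEF/- → run A
t=30: L0/L1/L2 = -/CBDEF/- → run C
t=31: L0/L1/L2 = -/BDEF/- → run B
t=32: L0/L1/L2 = -/BDEF/- → run B
t=33: L0/L1/L2 = -/BDEF/- → run B
t=34: L0/L1/L2 = -/DEF/- → run D
t=35: L0/L1/L2 = -/DEF/- → run D
t=36: L0/L1/L2 = -/EF/- → run E
t=37: L0/L1/L2 = -/EF/- → run E
t=38: L0/L1/L2 = -/EF/- → run E
t=39: L0/L1/L2 = -/F/- → run F
t=40: L0/L1/L2 = -/F/- → run F
t=41: L0/L1/L2 = -/F/- → run F
t=42: L0/L1/L2 = -/F/- → run F
t=43: (idle)
t=44: (idle)
t=45: (idle)
t=46: (idle)
t=47: (idle)
t=48: (idle)
t=49: (idle)

running at tick 29 = A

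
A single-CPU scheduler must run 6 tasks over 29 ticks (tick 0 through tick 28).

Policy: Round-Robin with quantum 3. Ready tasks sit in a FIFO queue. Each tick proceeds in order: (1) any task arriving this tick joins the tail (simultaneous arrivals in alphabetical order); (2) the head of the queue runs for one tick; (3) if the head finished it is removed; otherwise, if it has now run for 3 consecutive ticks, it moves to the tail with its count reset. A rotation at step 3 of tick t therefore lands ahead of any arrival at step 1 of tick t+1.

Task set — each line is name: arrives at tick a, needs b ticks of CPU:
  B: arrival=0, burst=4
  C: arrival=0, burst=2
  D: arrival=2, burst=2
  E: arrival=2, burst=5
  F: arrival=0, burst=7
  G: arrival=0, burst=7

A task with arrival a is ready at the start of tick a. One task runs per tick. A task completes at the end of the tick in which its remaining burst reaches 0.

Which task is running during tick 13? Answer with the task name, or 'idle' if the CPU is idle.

running at tick 13 = E

t=0: queue=[B,C,F,G] q_used=0 → run B
t=1: queue=[B,C,F,G] q_used=1 → run B
t=2: queue=[B,C,F,G,D,E] q_used=2 → run B
t=3: queue=[C,F,G,D,E,B] q_used=0 → run C
t=4: queue=[C,F,G,D,E,B] q_used=1 → run C
t=5: queue=[F,G,D,E,B] q_used=0 → run F
t=6: queue=[F,G,D,E,B] q_used=1 → run F
t=7: queue=[F,G,D,E,B] q_used=2 → run F
t=8: queue=[G,D,E,B,F] q_used=0 → run G
t=9: queue=[G,D,E,B,F] q_used=1 → run G
t=10: queue=[G,D,E,B,F] q_used=2 → run G
t=11: queue=[D,E,B,F,G] q_used=0 → run D
t=12: queue=[D,E,B,F,G] q_used=1 → run D
t=13: queue=[E,B,F,G] q_used=0 → run E
t=14: queue=[E,B,F,G] q_used=1 → run E
t=15: queue=[E,B,F,G] q_used=2 → run E
t=16: queue=[B,F,G,E] q_used=0 → run B
t=17: queue=[F,G,E] q_used=0 → run F
t=18: queue=[F,G,E] q_used=1 → run F
t=19: queue=[F,G,E] q_used=2 → run F
t=20: queue=[G,E,F] q_used=0 → run G
t=21: queue=[G,E,F] q_used=1 → run G
t=22: queue=[G,E,F] q_used=2 → run G
t=23: queue=[E,F,G] q_used=0 → run E
t=24: queue=[E,F,G] q_used=1 → run E
t=25: queue=[F,G] q_used=0 → run F
t=26: queue=[G] q_used=0 → run G
t=27: (idle)
t=28: (idle)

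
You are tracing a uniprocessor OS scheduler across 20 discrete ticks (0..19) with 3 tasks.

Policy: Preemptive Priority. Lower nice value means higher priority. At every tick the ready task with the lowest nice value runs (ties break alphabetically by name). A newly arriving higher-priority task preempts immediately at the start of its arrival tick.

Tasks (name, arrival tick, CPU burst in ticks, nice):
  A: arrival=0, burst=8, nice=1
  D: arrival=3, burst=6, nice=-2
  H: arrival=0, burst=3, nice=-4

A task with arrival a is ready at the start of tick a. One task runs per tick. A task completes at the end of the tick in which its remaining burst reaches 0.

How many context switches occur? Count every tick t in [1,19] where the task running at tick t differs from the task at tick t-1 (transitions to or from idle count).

t=0: ready={A,H} → run H
t=1: ready={A,H} → run H
t=2: ready={A,H} → run H
t=3: ready={A,D} → run D
t=4: ready={A,D} → run D
t=5: ready={A,D} → run D
t=6: ready={A,D} → run D
t=7: ready={A,D} → run D
t=8: ready={A,D} → run D
t=9: ready={A} → run A
t=10: ready={A} → run A
t=11: ready={A} → run A
t=12: ready={A} → run A
t=13: ready={A} → run A
t=14: ready={A} → run A
t=15: ready={A} → run A
t=16: ready={A} → run A
t=17: (idle)
t=18: (idle)
t=19: (idle)

context switches = 3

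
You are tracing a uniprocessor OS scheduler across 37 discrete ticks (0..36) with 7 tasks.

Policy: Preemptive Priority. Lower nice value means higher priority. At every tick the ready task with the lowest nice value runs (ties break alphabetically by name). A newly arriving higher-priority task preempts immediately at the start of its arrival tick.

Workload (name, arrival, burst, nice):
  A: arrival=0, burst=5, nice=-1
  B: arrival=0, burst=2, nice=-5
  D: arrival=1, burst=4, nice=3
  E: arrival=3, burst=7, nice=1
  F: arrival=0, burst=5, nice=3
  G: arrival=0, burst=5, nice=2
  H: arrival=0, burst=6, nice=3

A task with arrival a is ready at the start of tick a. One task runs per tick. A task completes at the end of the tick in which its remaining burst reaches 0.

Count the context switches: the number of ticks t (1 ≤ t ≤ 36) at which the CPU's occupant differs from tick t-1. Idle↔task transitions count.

t=0: ready={A,B,F,G,H} → run B
t=1: ready={A,B,D,F,G,H} → run B
t=2: ready={A,D,F,G,H} → run A
t=3: ready={A,D,E,F,G,H} → run A
t=4: ready={A,D,E,F,G,H} → run A
t=5: ready={A,D,E,F,G,H} → run A
t=6: ready={A,D,E,F,G,H} → run A
t=7: ready={D,E,F,G,H} → run E
t=8: ready={D,E,F,G,H} → run E
t=9: ready={D,E,F,G,H} → run E
t=10: ready={D,E,F,G,H} → run E
t=11: ready={D,E,F,G,H} → run E
t=12: ready={D,E,F,G,H} → run E
t=13: ready={D,E,F,G,H} → run E
t=14: ready={D,F,G,H} → run G
t=15: ready={D,F,G,H} → run G
t=16: ready={D,F,G,H} → run G
t=17: ready={D,F,G,H} → run G
t=18: ready={D,F,G,H} → run G
t=19: ready={D,F,H} → run D
t=20: ready={D,F,H} → run D
t=21: ready={D,F,H} → run D
t=22: ready={D,F,H} → run D
t=23: ready={F,H} → run F
t=24: ready={F,H} → run F
t=25: ready={F,H} → run F
t=26: ready={F,H} → run F
t=27: ready={F,H} → run F
t=28: ready={H} → run H
t=29: ready={H} → run H
t=30: ready={H} → run H
t=31: ready={H} → run H
t=32: ready={H} → run H
t=33: ready={H} → run H
t=34: (idle)
t=35: (idle)
t=36: (idle)

context switches = 7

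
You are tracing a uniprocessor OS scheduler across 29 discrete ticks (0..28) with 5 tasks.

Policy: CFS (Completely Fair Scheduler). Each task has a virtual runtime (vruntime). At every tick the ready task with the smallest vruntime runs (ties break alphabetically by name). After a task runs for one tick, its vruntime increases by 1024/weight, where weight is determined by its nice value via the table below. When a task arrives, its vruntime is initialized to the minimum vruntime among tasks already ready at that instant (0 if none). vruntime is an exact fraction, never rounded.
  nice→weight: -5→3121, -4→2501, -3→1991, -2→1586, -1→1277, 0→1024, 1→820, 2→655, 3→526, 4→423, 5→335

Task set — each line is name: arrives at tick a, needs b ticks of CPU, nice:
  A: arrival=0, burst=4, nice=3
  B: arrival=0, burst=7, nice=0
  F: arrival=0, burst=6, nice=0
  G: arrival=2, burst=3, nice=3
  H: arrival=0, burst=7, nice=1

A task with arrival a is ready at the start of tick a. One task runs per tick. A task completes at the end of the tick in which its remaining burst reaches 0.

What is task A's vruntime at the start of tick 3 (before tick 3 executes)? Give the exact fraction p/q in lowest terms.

vruntime(A, start of tick 3) = 512/263

t=0: vr[A=0 B=0 F=0 H=0] → run A
t=1: vr[A=512/263 B=0 F=0 H=0] → run B
t=2: vr[A=512/263 B=1 F=0 G=0 H=0] → run F
t=3: vr[A=512/263 B=1 F=1 G=0 H=0] → run G
t=4: vr[A=512/263 B=1 F=1 G=512/263 H=0] → run H
t=5: vr[A=512/263 B=1 F=1 G=512/263 H=256/205] → run B
t=6: vr[A=512/263 B=2 F=1 G=512/263 H=256/205] → run F
t=7: vr[A=512/263 B=2 F=2 G=512/263 H=256/205] → run H
t=8: vr[A=512/263 B=2 F=2 G=512/263 H=512/205] → run A
t=9: vr[A=1024/263 B=2 F=2 G=512/263 H=512/205] → run G
t=10: vr[A=1024/263 B=2 F=2 G=1024/263 H=512/205] → run B
t=11: vr[A=1024/263 B=3 F=2 G=1024/263 H=512/205] → run F
t=12: vr[A=1024/263 B=3 F=3 G=1024/263 H=512/205] → run H
t=13: vr[A=1024/263 B=3 F=3 G=1024/263 H=768/205] → run B
t=14: vr[A=1024/263 B=4 F=3 G=1024/263 H=768/205] → run F
t=15: vr[A=1024/263 B=4 F=4 G=1024/263 H=768/205] → run H
t=16: vr[A=1024/263 B=4 F=4 G=1024/263 H=1024/205] → run A
t=17: vr[A=1536/263 B=4 F=4 G=1024/263 H=1024/205] → run G
t=18: vr[A=1536/263 B=4 F=4 H=1024/205] → run B
t=19: vr[A=1536/263 B=5 F=4 H=1024/205] → run F
t=20: vr[A=1536/263 B=5 F=5 H=1024/205] → run H
t=21: vr[A=1536/263 B=5 F=5 H=256/41] → run B
t=22: vr[A=1536/263 B=6 F=5 H=256/41] → run F
t=23: vr[A=1536/263 B=6 H=256/41] → run A
t=24: vr[B=6 H=256/41] → run B
t=25: vr[H=256/41] → run H
t=26: vr[H=1536/205] → run H
t=27: (idle)
t=28: (idle)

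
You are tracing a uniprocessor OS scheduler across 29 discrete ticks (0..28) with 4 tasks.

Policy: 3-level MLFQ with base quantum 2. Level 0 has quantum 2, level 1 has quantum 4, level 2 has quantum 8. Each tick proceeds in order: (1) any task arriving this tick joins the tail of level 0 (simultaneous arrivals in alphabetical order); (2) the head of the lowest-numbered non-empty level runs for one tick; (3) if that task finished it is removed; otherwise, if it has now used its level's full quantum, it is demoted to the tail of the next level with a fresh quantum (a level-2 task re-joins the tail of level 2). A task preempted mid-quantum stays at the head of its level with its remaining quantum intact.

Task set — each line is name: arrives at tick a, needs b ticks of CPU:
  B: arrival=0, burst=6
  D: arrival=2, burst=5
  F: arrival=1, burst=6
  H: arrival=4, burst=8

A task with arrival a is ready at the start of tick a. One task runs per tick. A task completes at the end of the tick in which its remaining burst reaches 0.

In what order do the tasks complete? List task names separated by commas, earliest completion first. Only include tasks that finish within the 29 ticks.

completion order = B, F, D, H

t=0: L0/L1/L2 = B/-/- → run B
t=1: L0/L1/L2 = BF/-/- → run B
t=2: L0/L1/L2 = FD/B/- → run F
t=3: L0/L1/L2 = FD/B/- → run F
t=4: L0/L1/L2 = DH/BF/- → run D
t=5: L0/L1/L2 = DH/BF/- → run D
t=6: L0/L1/L2 = H/BFD/- → run H
t=7: L0/L1/L2 = H/BFD/- → run H
t=8: L0/L1/L2 = -/BFDH/- → run B
t=9: L0/L1/L2 = -/BFDH/- → run B
t=10: L0/L1/L2 = -/BFDH/- → run B
t=11: L0/L1/L2 = -/BFDH/- → run B
t=12: L0/L1/L2 = -/FDH/- → run F
t=13: L0/L1/L2 = -/FDH/- → run F
t=14: L0/L1/L2 = -/FDH/- → run F
t=15: L0/L1/L2 = -/FDH/- → run F
t=16: L0/L1/L2 = -/DH/- → run D
t=17: L0/L1/L2 = -/DH/- → run D
t=18: L0/L1/L2 = -/DH/- → run D
t=19: L0/L1/L2 = -/H/- → run H
t=20: L0/L1/L2 = -/H/- → run H
t=21: L0/L1/L2 = -/H/- → run H
t=22: L0/L1/L2 = -/H/- → run H
t=23: L0/L1/L2 = -/-/H → run H
t=24: L0/L1/L2 = -/-/H → run H
t=25: (idle)
t=26: (idle)
t=27: (idle)
t=28: (idle)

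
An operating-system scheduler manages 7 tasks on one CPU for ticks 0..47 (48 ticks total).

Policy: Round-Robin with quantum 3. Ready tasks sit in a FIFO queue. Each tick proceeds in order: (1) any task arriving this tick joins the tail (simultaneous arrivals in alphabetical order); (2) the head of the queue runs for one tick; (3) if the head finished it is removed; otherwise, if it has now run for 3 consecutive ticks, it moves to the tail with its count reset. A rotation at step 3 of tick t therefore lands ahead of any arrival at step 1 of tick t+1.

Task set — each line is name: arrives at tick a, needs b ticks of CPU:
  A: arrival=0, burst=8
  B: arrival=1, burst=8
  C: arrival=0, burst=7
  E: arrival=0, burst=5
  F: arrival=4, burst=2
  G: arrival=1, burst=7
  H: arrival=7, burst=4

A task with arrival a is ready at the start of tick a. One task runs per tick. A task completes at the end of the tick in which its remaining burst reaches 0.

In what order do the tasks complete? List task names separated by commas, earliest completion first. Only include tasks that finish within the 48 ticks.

completion order = F, E, A, C, H, B, G

t=0: queue=[A,C,E] q_used=0 → run A
t=1: queue=[A,C,E,B,G] q_used=1 → run A
t=2: queue=[A,C,E,B,G] q_used=2 → run A
t=3: queue=[C,E,B,G,A] q_used=0 → run C
t=4: queue=[C,E,B,G,A,F] q_used=1 → run C
t=5: queue=[C,E,B,G,A,F] q_used=2 → run C
t=6: queue=[E,B,G,A,F,C] q_used=0 → run E
t=7: queue=[E,B,G,A,F,C,H] q_used=1 → run E
t=8: queue=[E,B,G,A,F,C,H] q_used=2 → run E
t=9: queue=[B,G,A,F,C,H,E] q_used=0 → run B
t=10: queue=[B,G,A,F,C,H,E] q_used=1 → run B
t=11: queue=[B,G,A,F,C,H,E] q_used=2 → run B
t=12: queue=[G,A,F,C,H,E,B] q_used=0 → run G
t=13: queue=[G,A,F,C,H,E,B] q_used=1 → run G
t=14: queue=[G,A,F,C,H,E,B] q_used=2 → run G
t=15: queue=[A,F,C,H,E,B,G] q_used=0 → run A
t=16: queue=[A,F,C,H,E,B,G] q_used=1 → run A
t=17: queue=[A,F,C,H,E,B,G] q_used=2 → run A
t=18: queue=[F,C,H,E,B,G,A] q_used=0 → run F
t=19: queue=[F,C,H,E,B,G,A] q_used=1 → run F
t=20: queue=[C,H,E,B,G,A] q_used=0 → run C
t=21: queue=[C,H,E,B,G,A] q_used=1 → run C
t=22: queue=[C,H,E,B,G,A] q_used=2 → run C
t=23: queue=[H,E,B,G,A,C] q_used=0 → run H
t=24: queue=[H,E,B,G,A,C] q_used=1 → run H
t=25: queue=[H,E,B,G,A,C] q_used=2 → run H
t=26: queue=[E,B,G,A,C,H] q_used=0 → run E
t=27: queue=[E,B,G,A,C,H] q_used=1 → run E
t=28: queue=[B,G,A,C,H] q_used=0 → run B
t=29: queue=[B,G,A,C,H] q_used=1 → run B
t=30: queue=[B,G,A,C,H] q_used=2 → run B
t=31: queue=[G,A,C,H,B] q_used=0 → run G
t=32: queue=[G,A,C,H,B] q_used=1 → run G
t=33: queue=[G,A,C,H,B] q_used=2 → run G
t=34: queue=[A,C,H,B,G] q_used=0 → run A
t=35: queue=[A,C,H,B,G] q_used=1 → run A
t=36: queue=[C,H,B,G] q_used=0 → run C
t=37: queue=[H,B,G] q_used=0 → run H
t=38: queue=[B,G] q_used=0 → run B
t=39: queue=[B,G] q_used=1 → run B
t=40: queue=[G] q_used=0 → run G
t=41: (idle)
t=42: (idle)
t=43: (idle)
t=44: (idle)
t=45: (idle)
t=46: (idle)
t=47: (idle)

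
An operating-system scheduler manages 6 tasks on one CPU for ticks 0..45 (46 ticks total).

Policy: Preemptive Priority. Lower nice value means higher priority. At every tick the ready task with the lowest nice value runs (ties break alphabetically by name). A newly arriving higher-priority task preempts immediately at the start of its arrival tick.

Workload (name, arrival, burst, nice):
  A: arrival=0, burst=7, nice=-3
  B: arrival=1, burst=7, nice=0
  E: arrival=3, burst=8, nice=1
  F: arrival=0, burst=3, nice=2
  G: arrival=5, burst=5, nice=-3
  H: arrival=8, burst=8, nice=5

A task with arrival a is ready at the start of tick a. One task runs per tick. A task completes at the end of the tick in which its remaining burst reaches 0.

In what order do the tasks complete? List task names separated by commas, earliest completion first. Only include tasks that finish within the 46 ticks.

t=0: ready={A,F} → run A
t=1: ready={A,B,F} → run A
t=2: ready={A,B,F} → run A
t=3: ready={A,B,E,F} → run A
t=4: ready={A,B,E,F} → run A
t=5: ready={A,B,E,F,G} → run A
t=6: ready={A,B,E,F,G} → run A
t=7: ready={B,E,F,G} → run G
t=8: ready={B,E,F,G,H} → run G
t=9: ready={B,E,F,G,H} → run G
t=10: ready={B,E,F,G,H} → run G
t=11: ready={B,E,F,G,H} → run G
t=12: ready={B,E,F,H} → run B
t=13: ready={B,E,F,H} → run B
t=14: ready={B,E,F,H} → run B
t=15: ready={B,E,F,H} → run B
t=16: ready={B,E,F,H} → run B
t=17: ready={B,E,F,H} → run B
t=18: ready={B,E,F,H} → run B
t=19: ready={E,F,H} → run E
t=20: ready={E,F,H} → run E
t=21: ready={E,F,H} → run E
t=22: ready={E,F,H} → run E
t=23: ready={E,F,H} → run E
t=24: ready={E,F,H} → run E
t=25: ready={E,F,H} → run E
t=26: ready={E,F,H} → run E
t=27: ready={F,H} → run F
t=28: ready={F,H} → run F
t=29: ready={F,H} → run F
t=30: ready={H} → run H
t=31: ready={H} → run H
t=32: ready={H} → run H
t=33: ready={H} → run H
t=34: ready={H} → run H
t=35: ready={H} → run H
t=36: ready={H} → run H
t=37: ready={H} → run H
t=38: (idle)
t=39: (idle)
t=40: (idle)
t=41: (idle)
t=42: (idle)
t=43: (idle)
t=44: (idle)
t=45: (idle)

completion order = A, G, B, E, F, H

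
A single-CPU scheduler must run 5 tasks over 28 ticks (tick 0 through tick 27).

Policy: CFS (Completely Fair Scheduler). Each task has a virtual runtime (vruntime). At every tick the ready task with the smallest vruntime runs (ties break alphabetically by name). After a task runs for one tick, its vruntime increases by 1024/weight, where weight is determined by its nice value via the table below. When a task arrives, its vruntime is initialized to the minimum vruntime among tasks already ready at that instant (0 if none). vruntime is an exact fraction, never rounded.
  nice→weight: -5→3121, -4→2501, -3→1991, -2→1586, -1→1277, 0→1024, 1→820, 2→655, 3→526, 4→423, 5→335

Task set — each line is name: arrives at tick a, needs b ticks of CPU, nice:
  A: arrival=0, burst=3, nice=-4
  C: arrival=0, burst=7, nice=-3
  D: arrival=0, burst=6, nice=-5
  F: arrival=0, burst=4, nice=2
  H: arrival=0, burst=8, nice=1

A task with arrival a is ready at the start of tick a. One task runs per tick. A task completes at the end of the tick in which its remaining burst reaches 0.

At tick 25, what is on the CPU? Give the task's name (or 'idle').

running at tick 25 = H

t=0: vr[A=0 C=0 D=0 F=0 H=0] → run A
t=1: vr[A=1024/2501 C=0 D=0 F=0 H=0] → run C
t=2: vr[A=1024/2501 C=1024/1991 D=0 F=0 H=0] → run D
t=3: vr[A=1024/2501 C=1024/1991 D=1024/3121 F=0 H=0] → run F
t=4: vr[A=1024/2501 C=1024/1991 D=1024/3121 F=1024/655 H=0] → run H
t=5: vr[A=1024/2501 C=1024/1991 D=1024/3121 F=1024/655 H=256/205] → run D
t=6: vr[A=1024/2501 C=1024/1991 D=2048/3121 F=1024/655 H=256/205] → run A
t=7: vr[A=2048/2501 C=1024/1991 D=2048/3121 F=1024/655 H=256/205] → run C
t=8: vr[A=2048/2501 C=2048/1991 D=2048/3121 F=1024/655 H=256/205] → run D
t=9: vr[A=2048/2501 C=2048/1991 D=3072/3121 F=1024/655 H=256/205] → run A
t=10: vr[C=2048/1991 D=3072/3121 F=1024/655 H=256/205] → run D
t=11: vr[C=2048/1991 D=4096/3121 F=1024/655 H=256/205] → run C
t=12: vr[C=3072/1991 D=4096/3121 F=1024/655 H=256/205] → run H
t=13: vr[C=3072/1991 D=4096/3121 F=1024/655 H=512/205] → run D
t=14: vr[C=3072/1991 D=5120/3121 F=1024/655 H=512/205] → run C
t=15: vr[C=4096/1991 D=5120/3121 F=1024/655 H=512/205] → run F
t=16: vr[C=4096/1991 D=5120/3121 F=2048/655 H=512/205] → run D
t=17: vr[C=4096/1991 F=2048/655 H=512/205] → run C
t=18: vr[C=5120/1991 F=2048/655 H=512/205] → run H
t=19: vr[C=5120/1991 F=2048/655 H=768/205] → run C
t=20: vr[C=6144/1991 F=2048/655 H=768/205] → run C
t=21: vr[F=2048/655 H=768/205] → run F
t=22: vr[F=3072/655 H=768/205] → run H
t=23: vr[F=3072/655 H=1024/205] → run F
t=24: vr[H=1024/205] → run H
t=25: vr[H=256/41] → run H
t=26: vr[H=1536/205] → run H
t=27: vr[H=1792/205] → run H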